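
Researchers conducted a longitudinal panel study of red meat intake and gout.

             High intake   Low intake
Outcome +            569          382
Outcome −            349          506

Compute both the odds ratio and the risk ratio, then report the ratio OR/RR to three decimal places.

Reading the table with exposure as columns: a = 569 (High intake, case), b = 349 (High intake, non-case), c = 382 (Low intake, case), d = 506.
OR = (569·506)/(349·382) = 287914/133318 = 2.15960
Risk in exposed = 569/918 = 0.61983; risk in unexposed = 382/888 = 0.43018; RR = 1.44085
OR/RR = 2.15960 / 1.44085 = 1.49884
The outcome is not rare, so the OR lies further from 1 than the RR.

1.499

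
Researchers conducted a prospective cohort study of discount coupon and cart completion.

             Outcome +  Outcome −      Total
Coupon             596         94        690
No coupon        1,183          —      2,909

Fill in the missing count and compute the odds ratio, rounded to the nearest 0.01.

9.25

The missing cell is in the unexposed row: 2909 − 1183 = 1726.
So a = 596, b = 94, c = 1183, d = 1726.
OR = (a·d)/(b·c) = (596 × 1726) / (94 × 1183) = 1028696 / 111202 = 9.25070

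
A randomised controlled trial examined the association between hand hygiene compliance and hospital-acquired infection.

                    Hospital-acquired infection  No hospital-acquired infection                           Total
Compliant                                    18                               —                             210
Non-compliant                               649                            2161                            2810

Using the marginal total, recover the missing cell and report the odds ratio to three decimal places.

The missing cell is in the exposed row: 210 − 18 = 192.
So a = 18, b = 192, c = 649, d = 2161.
OR = (a·d)/(b·c) = (18 × 2161) / (192 × 649) = 38898 / 124608 = 0.31216

0.312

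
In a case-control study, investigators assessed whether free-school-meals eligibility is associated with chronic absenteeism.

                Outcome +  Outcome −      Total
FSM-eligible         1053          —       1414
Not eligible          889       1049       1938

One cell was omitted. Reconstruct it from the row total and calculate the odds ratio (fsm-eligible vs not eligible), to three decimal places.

The missing cell is in the exposed row: 1414 − 1053 = 361.
So a = 1053, b = 361, c = 889, d = 1049.
OR = (a·d)/(b·c) = (1053 × 1049) / (361 × 889) = 1104597 / 320929 = 3.44187

3.442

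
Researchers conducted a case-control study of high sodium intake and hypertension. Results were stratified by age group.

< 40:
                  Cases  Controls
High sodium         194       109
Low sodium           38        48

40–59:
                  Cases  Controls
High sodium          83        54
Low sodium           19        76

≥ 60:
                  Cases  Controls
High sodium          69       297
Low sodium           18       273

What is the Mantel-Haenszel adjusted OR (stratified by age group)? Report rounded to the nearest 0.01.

OR_MH = Σ(aᵢdᵢ/nᵢ) / Σ(bᵢcᵢ/nᵢ), where nᵢ is the stratum total.
Stratum 1 (< 40): n = 389; a·d/n = 194·48/389 = 23.9383; b·c/n = 109·38/389 = 10.6478
Stratum 2 (40–59): n = 232; a·d/n = 83·76/232 = 27.1897; b·c/n = 54·19/232 = 4.4224
Stratum 3 (≥ 60): n = 657; a·d/n = 69·273/657 = 28.6712; b·c/n = 297·18/657 = 8.1370
OR_MH = (23.9383 + 27.1897 + 28.6712) / (10.6478 + 4.4224 + 8.1370) = 79.7992 / 23.2072 = 3.43855

3.44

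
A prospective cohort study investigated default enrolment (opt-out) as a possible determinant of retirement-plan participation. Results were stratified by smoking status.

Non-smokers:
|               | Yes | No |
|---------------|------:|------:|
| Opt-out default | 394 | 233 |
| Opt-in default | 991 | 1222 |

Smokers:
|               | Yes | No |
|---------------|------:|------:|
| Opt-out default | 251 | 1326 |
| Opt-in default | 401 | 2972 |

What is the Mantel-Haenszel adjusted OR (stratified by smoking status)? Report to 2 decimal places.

OR_MH = Σ(aᵢdᵢ/nᵢ) / Σ(bᵢcᵢ/nᵢ), where nᵢ is the stratum total.
Stratum 1 (Non-smokers): n = 2840; a·d/n = 394·1222/2840 = 169.5310; b·c/n = 233·991/2840 = 81.3039
Stratum 2 (Smokers): n = 4950; a·d/n = 251·2972/4950 = 150.7014; b·c/n = 1326·401/4950 = 107.4194
OR_MH = (169.5310 + 150.7014) / (81.3039 + 107.4194) = 320.2324 / 188.7233 = 1.69684

1.70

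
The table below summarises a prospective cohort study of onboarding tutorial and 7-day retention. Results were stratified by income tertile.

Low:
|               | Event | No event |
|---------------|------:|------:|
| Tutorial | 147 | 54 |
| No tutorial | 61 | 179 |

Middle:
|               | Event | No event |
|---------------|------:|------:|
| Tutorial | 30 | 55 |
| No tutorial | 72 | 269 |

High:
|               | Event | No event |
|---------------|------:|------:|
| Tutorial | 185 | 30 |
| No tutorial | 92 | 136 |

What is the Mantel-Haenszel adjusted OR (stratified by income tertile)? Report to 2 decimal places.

OR_MH = Σ(aᵢdᵢ/nᵢ) / Σ(bᵢcᵢ/nᵢ), where nᵢ is the stratum total.
Stratum 1 (Low): n = 441; a·d/n = 147·179/441 = 59.6667; b·c/n = 54·61/441 = 7.4694
Stratum 2 (Middle): n = 426; a·d/n = 30·269/426 = 18.9437; b·c/n = 55·72/426 = 9.2958
Stratum 3 (High): n = 443; a·d/n = 185·136/443 = 56.7946; b·c/n = 30·92/443 = 6.2302
OR_MH = (59.6667 + 18.9437 + 56.7946) / (7.4694 + 9.2958 + 6.2302) = 135.4049 / 22.9954 = 5.88834

5.89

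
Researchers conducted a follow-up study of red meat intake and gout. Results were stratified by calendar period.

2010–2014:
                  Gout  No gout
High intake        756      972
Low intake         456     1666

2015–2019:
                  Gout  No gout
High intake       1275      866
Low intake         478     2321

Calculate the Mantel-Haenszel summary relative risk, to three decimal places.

2.766

RR_MH = Σ(aᵢ·n₀ᵢ/nᵢ) / Σ(cᵢ·n₁ᵢ/nᵢ), with n₁ᵢ = aᵢ+bᵢ (exposed), n₀ᵢ = cᵢ+dᵢ (unexposed), nᵢ = n₁ᵢ+n₀ᵢ.
Stratum 1 (2010–2014): n₁ = 1728, n₀ = 2122, n = 3850; a·n₀/n = 756·2122/3850 = 416.6836; c·n₁/n = 456·1728/3850 = 204.6670
Stratum 2 (2015–2019): n₁ = 2141, n₀ = 2799, n = 4940; a·n₀/n = 1275·2799/4940 = 722.4140; c·n₁/n = 478·2141/4940 = 207.1656
RR_MH = (416.6836 + 722.4140) / (204.6670 + 207.1656) = 1139.0976 / 411.8326 = 2.76592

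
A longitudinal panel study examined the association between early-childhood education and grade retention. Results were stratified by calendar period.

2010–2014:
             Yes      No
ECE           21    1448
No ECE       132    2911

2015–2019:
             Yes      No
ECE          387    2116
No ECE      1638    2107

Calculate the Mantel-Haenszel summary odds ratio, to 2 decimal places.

0.24

OR_MH = Σ(aᵢdᵢ/nᵢ) / Σ(bᵢcᵢ/nᵢ), where nᵢ is the stratum total.
Stratum 1 (2010–2014): n = 4512; a·d/n = 21·2911/4512 = 13.5485; b·c/n = 1448·132/4512 = 42.3617
Stratum 2 (2015–2019): n = 6248; a·d/n = 387·2107/6248 = 130.5072; b·c/n = 2116·1638/6248 = 554.7388
OR_MH = (13.5485 + 130.5072) / (42.3617 + 554.7388) = 144.0557 / 597.1005 = 0.24126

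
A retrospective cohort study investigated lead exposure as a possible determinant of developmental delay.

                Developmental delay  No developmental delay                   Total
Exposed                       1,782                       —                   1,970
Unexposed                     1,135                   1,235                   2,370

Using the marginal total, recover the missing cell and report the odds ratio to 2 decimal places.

The missing cell is in the exposed row: 1970 − 1782 = 188.
So a = 1782, b = 188, c = 1135, d = 1235.
OR = (a·d)/(b·c) = (1782 × 1235) / (188 × 1135) = 2200770 / 213380 = 10.31385

10.31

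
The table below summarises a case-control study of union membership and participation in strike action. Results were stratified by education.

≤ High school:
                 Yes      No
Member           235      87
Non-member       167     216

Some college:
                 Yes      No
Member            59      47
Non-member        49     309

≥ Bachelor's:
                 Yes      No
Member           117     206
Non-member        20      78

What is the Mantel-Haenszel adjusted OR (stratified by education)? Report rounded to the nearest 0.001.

OR_MH = Σ(aᵢdᵢ/nᵢ) / Σ(bᵢcᵢ/nᵢ), where nᵢ is the stratum total.
Stratum 1 (≤ High school): n = 705; a·d/n = 235·216/705 = 72.0000; b·c/n = 87·167/705 = 20.6085
Stratum 2 (Some college): n = 464; a·d/n = 59·309/464 = 39.2909; b·c/n = 47·49/464 = 4.9634
Stratum 3 (≥ Bachelor's): n = 421; a·d/n = 117·78/421 = 21.6770; b·c/n = 206·20/421 = 9.7862
OR_MH = (72.0000 + 39.2909 + 21.6770) / (20.6085 + 4.9634 + 9.7862) = 132.9679 / 35.3581 = 3.76061

3.761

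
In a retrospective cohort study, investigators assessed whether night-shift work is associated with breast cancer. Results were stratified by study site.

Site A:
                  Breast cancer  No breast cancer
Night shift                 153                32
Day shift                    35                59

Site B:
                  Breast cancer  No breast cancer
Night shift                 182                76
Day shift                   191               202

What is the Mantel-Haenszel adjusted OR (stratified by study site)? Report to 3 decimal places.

OR_MH = Σ(aᵢdᵢ/nᵢ) / Σ(bᵢcᵢ/nᵢ), where nᵢ is the stratum total.
Stratum 1 (Site A): n = 279; a·d/n = 153·59/279 = 32.3548; b·c/n = 32·35/279 = 4.0143
Stratum 2 (Site B): n = 651; a·d/n = 182·202/651 = 56.4731; b·c/n = 76·191/651 = 22.2980
OR_MH = (32.3548 + 56.4731) / (4.0143 + 22.2980) = 88.8280 / 26.3123 = 3.37590

3.376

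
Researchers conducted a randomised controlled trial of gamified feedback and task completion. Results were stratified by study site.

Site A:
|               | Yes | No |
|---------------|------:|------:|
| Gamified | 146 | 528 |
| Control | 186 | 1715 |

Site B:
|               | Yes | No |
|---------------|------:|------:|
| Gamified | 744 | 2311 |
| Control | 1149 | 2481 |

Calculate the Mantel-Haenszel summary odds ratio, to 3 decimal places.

OR_MH = Σ(aᵢdᵢ/nᵢ) / Σ(bᵢcᵢ/nᵢ), where nᵢ is the stratum total.
Stratum 1 (Site A): n = 2575; a·d/n = 146·1715/2575 = 97.2388; b·c/n = 528·186/2575 = 38.1390
Stratum 2 (Site B): n = 6685; a·d/n = 744·2481/6685 = 276.1203; b·c/n = 2311·1149/6685 = 397.2085
OR_MH = (97.2388 + 276.1203) / (38.1390 + 397.2085) = 373.3591 / 435.3476 = 0.85761

0.858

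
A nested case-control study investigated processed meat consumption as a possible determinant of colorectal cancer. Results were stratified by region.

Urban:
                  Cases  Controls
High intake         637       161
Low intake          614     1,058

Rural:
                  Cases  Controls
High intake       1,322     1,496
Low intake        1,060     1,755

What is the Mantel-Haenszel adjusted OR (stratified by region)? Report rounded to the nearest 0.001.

2.130

OR_MH = Σ(aᵢdᵢ/nᵢ) / Σ(bᵢcᵢ/nᵢ), where nᵢ is the stratum total.
Stratum 1 (Urban): n = 2470; a·d/n = 637·1058/2470 = 272.8526; b·c/n = 161·614/2470 = 40.0219
Stratum 2 (Rural): n = 5633; a·d/n = 1322·1755/5633 = 411.8782; b·c/n = 1496·1060/5633 = 281.5125
OR_MH = (272.8526 + 411.8782) / (40.0219 + 281.5125) = 684.7308 / 321.5344 = 2.12957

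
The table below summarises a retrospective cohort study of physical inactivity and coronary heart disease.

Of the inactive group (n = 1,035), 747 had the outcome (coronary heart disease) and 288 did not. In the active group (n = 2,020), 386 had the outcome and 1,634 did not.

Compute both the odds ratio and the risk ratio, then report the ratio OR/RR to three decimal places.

From the description: a = 747, b = 288, c = 386, d = 1634.
OR = (747·1634)/(288·386) = 1220598/111168 = 10.97976
Risk in exposed = 747/1035 = 0.72174; risk in unexposed = 386/2020 = 0.19109; RR = 3.77698
OR/RR = 10.97976 / 3.77698 = 2.90702
The outcome is not rare, so the OR lies further from 1 than the RR.

2.907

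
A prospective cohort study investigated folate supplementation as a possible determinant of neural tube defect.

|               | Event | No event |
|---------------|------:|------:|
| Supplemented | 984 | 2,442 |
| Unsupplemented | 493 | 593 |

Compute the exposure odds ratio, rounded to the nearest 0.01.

Cells: a = 984, b = 2442, c = 493, d = 593.
OR = (a·d)/(b·c) = (984 × 593) / (2442 × 493) = 583512 / 1203906 = 0.48468
Exposure is associated with lower odds of neural tube defect (OR = 0.48 < 1).

0.48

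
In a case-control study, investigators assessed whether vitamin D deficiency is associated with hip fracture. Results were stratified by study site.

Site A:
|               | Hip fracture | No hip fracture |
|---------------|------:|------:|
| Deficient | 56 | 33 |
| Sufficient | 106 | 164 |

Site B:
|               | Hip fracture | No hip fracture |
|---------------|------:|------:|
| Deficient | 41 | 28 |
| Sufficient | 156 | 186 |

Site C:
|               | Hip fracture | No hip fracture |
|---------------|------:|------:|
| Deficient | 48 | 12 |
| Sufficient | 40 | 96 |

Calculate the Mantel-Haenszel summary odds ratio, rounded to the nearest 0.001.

OR_MH = Σ(aᵢdᵢ/nᵢ) / Σ(bᵢcᵢ/nᵢ), where nᵢ is the stratum total.
Stratum 1 (Site A): n = 359; a·d/n = 56·164/359 = 25.5822; b·c/n = 33·106/359 = 9.7437
Stratum 2 (Site B): n = 411; a·d/n = 41·186/411 = 18.5547; b·c/n = 28·156/411 = 10.6277
Stratum 3 (Site C): n = 196; a·d/n = 48·96/196 = 23.5102; b·c/n = 12·40/196 = 2.4490
OR_MH = (25.5822 + 18.5547 + 23.5102) / (9.7437 + 10.6277 + 2.4490) = 67.6471 / 22.8204 = 2.96432

2.964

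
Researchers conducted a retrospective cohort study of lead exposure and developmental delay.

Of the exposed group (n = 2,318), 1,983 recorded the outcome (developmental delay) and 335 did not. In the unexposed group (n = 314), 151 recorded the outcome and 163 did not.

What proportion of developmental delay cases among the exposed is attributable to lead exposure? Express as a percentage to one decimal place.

From the description: a = 1983, b = 335, c = 151, d = 163.
Risk in exposed = 1983/2318 = 0.85548; risk in unexposed = 151/314 = 0.48089.
RR = 0.85548/0.48089 = 1.77894
AR% = (RR − 1)/RR × 100 = (1.77894 − 1)/1.77894 × 100 = 43.7868%

43.8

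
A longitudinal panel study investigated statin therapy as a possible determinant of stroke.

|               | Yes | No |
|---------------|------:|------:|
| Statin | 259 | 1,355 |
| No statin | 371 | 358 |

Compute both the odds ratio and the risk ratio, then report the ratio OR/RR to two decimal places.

0.58

Cells: a = 259, b = 1355, c = 371, d = 358.
OR = (259·358)/(1355·371) = 92722/502705 = 0.18445
Risk in exposed = 259/1614 = 0.16047; risk in unexposed = 371/729 = 0.50892; RR = 0.31532
OR/RR = 0.18445 / 0.31532 = 0.58495
The outcome is not rare, so the OR lies further from 1 than the RR.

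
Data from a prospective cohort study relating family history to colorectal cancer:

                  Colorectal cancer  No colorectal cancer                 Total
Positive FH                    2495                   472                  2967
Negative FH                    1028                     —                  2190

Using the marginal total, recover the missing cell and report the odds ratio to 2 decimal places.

The missing cell is in the unexposed row: 2190 − 1028 = 1162.
So a = 2495, b = 472, c = 1028, d = 1162.
OR = (a·d)/(b·c) = (2495 × 1162) / (472 × 1028) = 2899190 / 485216 = 5.97505

5.98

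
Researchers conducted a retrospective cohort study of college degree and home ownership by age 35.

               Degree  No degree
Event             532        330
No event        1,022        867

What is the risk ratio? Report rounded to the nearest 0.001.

Reading the table with exposure as columns: a = 532 (Degree, case), b = 1022 (Degree, non-case), c = 330 (No degree, case), d = 867.
Risk in exposed = 532/1554 = 0.34234; risk in unexposed = 330/1197 = 0.27569.
RR = 0.34234 / 0.27569 = 1.24177
The risk among the exposed is 1.24 times that among the unexposed.

1.242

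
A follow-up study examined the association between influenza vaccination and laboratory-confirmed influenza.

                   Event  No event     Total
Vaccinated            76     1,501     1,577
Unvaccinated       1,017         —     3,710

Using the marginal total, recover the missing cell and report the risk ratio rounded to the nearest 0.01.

0.18

The missing cell is in the unexposed row: 3710 − 1017 = 2693.
So a = 76, b = 1501, c = 1017, d = 2693.
RR = [a/(a+b)] / [c/(c+d)] = (76/1577) / (1017/3710) = 0.04819/0.27412 = 0.17581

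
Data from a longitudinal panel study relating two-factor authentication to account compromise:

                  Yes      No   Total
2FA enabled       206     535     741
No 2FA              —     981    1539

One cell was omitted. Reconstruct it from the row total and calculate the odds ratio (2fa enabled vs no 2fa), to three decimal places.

0.677

The missing cell is in the unexposed row: 1539 − 981 = 558.
So a = 206, b = 535, c = 558, d = 981.
OR = (a·d)/(b·c) = (206 × 981) / (535 × 558) = 202086 / 298530 = 0.67694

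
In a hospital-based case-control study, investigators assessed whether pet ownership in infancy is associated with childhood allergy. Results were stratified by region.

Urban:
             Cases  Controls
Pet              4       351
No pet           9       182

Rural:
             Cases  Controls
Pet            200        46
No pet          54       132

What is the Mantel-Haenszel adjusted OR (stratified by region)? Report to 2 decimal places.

OR_MH = Σ(aᵢdᵢ/nᵢ) / Σ(bᵢcᵢ/nᵢ), where nᵢ is the stratum total.
Stratum 1 (Urban): n = 546; a·d/n = 4·182/546 = 1.3333; b·c/n = 351·9/546 = 5.7857
Stratum 2 (Rural): n = 432; a·d/n = 200·132/432 = 61.1111; b·c/n = 46·54/432 = 5.7500
OR_MH = (1.3333 + 61.1111) / (5.7857 + 5.7500) = 62.4444 / 11.5357 = 5.41314

5.41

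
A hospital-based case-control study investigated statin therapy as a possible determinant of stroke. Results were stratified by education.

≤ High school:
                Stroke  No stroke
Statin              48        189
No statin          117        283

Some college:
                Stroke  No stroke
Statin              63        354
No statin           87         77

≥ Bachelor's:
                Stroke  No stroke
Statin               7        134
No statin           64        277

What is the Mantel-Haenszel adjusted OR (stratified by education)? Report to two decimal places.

0.32

OR_MH = Σ(aᵢdᵢ/nᵢ) / Σ(bᵢcᵢ/nᵢ), where nᵢ is the stratum total.
Stratum 1 (≤ High school): n = 637; a·d/n = 48·283/637 = 21.3250; b·c/n = 189·117/637 = 34.7143
Stratum 2 (Some college): n = 581; a·d/n = 63·77/581 = 8.3494; b·c/n = 354·87/581 = 53.0086
Stratum 3 (≥ Bachelor's): n = 482; a·d/n = 7·277/482 = 4.0228; b·c/n = 134·64/482 = 17.7925
OR_MH = (21.3250 + 8.3494 + 4.0228) / (34.7143 + 53.0086 + 17.7925) = 33.6972 / 105.5154 = 0.31936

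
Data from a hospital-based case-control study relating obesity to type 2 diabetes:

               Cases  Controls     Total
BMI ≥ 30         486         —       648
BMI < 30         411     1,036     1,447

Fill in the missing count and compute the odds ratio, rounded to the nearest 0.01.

7.56

The missing cell is in the exposed row: 648 − 486 = 162.
So a = 486, b = 162, c = 411, d = 1036.
OR = (a·d)/(b·c) = (486 × 1036) / (162 × 411) = 503496 / 66582 = 7.56204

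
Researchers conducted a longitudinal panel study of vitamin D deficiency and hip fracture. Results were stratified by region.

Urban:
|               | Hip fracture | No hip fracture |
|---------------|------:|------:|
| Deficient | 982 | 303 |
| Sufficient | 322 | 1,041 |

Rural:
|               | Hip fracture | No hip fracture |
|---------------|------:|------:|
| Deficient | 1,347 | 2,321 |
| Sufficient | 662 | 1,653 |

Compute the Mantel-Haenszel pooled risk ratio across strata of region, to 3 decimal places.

1.826

RR_MH = Σ(aᵢ·n₀ᵢ/nᵢ) / Σ(cᵢ·n₁ᵢ/nᵢ), with n₁ᵢ = aᵢ+bᵢ (exposed), n₀ᵢ = cᵢ+dᵢ (unexposed), nᵢ = n₁ᵢ+n₀ᵢ.
Stratum 1 (Urban): n₁ = 1285, n₀ = 1363, n = 2648; a·n₀/n = 982·1363/2648 = 505.4630; c·n₁/n = 322·1285/2648 = 156.2576
Stratum 2 (Rural): n₁ = 3668, n₀ = 2315, n = 5983; a·n₀/n = 1347·2315/5983 = 521.1942; c·n₁/n = 662·3668/5983 = 405.8526
RR_MH = (505.4630 + 521.1942) / (156.2576 + 405.8526) = 1026.6572 / 562.1101 = 1.82643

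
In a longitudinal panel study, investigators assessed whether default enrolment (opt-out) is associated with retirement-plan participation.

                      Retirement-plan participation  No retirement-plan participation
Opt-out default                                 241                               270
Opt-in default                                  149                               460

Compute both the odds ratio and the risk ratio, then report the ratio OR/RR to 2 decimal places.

Cells: a = 241, b = 270, c = 149, d = 460.
OR = (241·460)/(270·149) = 110860/40230 = 2.75565
Risk in exposed = 241/511 = 0.47162; risk in unexposed = 149/609 = 0.24466; RR = 1.92765
OR/RR = 2.75565 / 1.92765 = 1.42954
The outcome is not rare, so the OR lies further from 1 than the RR.

1.43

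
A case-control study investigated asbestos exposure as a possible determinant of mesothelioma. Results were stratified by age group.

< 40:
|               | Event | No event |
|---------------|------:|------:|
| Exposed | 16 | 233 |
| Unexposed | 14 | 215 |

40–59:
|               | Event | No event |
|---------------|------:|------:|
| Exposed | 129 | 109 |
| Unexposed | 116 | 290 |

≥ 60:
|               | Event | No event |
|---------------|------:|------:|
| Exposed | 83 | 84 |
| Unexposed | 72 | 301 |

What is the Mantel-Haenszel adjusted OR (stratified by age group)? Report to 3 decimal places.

2.962

OR_MH = Σ(aᵢdᵢ/nᵢ) / Σ(bᵢcᵢ/nᵢ), where nᵢ is the stratum total.
Stratum 1 (< 40): n = 478; a·d/n = 16·215/478 = 7.1967; b·c/n = 233·14/478 = 6.8243
Stratum 2 (40–59): n = 644; a·d/n = 129·290/644 = 58.0901; b·c/n = 109·116/644 = 19.6335
Stratum 3 (≥ 60): n = 540; a·d/n = 83·301/540 = 46.2648; b·c/n = 84·72/540 = 11.2000
OR_MH = (7.1967 + 58.0901 + 46.2648) / (6.8243 + 19.6335 + 11.2000) = 111.5515 / 37.6578 = 2.96224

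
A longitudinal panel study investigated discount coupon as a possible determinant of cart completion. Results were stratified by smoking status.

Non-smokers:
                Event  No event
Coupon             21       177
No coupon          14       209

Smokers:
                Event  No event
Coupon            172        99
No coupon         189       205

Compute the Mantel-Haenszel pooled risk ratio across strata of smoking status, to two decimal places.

RR_MH = Σ(aᵢ·n₀ᵢ/nᵢ) / Σ(cᵢ·n₁ᵢ/nᵢ), with n₁ᵢ = aᵢ+bᵢ (exposed), n₀ᵢ = cᵢ+dᵢ (unexposed), nᵢ = n₁ᵢ+n₀ᵢ.
Stratum 1 (Non-smokers): n₁ = 198, n₀ = 223, n = 421; a·n₀/n = 21·223/421 = 11.1235; c·n₁/n = 14·198/421 = 6.5843
Stratum 2 (Smokers): n₁ = 271, n₀ = 394, n = 665; a·n₀/n = 172·394/665 = 101.9068; c·n₁/n = 189·271/665 = 77.0211
RR_MH = (11.1235 + 101.9068) / (6.5843 + 77.0211) = 113.0303 / 83.6054 = 1.35195

1.35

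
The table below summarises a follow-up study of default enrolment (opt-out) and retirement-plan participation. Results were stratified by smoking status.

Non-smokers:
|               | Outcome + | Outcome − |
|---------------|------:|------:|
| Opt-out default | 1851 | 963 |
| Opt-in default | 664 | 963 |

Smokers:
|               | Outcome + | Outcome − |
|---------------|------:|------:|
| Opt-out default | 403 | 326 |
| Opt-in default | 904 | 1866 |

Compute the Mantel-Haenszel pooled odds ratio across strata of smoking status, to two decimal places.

2.70

OR_MH = Σ(aᵢdᵢ/nᵢ) / Σ(bᵢcᵢ/nᵢ), where nᵢ is the stratum total.
Stratum 1 (Non-smokers): n = 4441; a·d/n = 1851·963/4441 = 401.3765; b·c/n = 963·664/4441 = 143.9838
Stratum 2 (Smokers): n = 3499; a·d/n = 403·1866/3499 = 214.9180; b·c/n = 326·904/3499 = 84.2252
OR_MH = (401.3765 + 214.9180) / (143.9838 + 84.2252) = 616.2945 / 228.2090 = 2.70057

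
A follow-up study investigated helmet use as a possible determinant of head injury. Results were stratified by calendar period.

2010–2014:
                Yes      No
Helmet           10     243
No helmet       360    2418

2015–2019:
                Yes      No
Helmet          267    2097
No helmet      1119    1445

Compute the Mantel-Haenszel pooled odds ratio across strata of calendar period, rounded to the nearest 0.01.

OR_MH = Σ(aᵢdᵢ/nᵢ) / Σ(bᵢcᵢ/nᵢ), where nᵢ is the stratum total.
Stratum 1 (2010–2014): n = 3031; a·d/n = 10·2418/3031 = 7.9776; b·c/n = 243·360/3031 = 28.8618
Stratum 2 (2015–2019): n = 4928; a·d/n = 267·1445/4928 = 78.2904; b·c/n = 2097·1119/4928 = 476.1654
OR_MH = (7.9776 + 78.2904) / (28.8618 + 476.1654) = 86.2679 / 505.0271 = 0.17082

0.17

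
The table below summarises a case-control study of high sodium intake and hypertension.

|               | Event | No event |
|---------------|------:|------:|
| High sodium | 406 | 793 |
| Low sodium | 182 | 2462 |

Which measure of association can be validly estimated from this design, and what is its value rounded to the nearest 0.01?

6.93

Cells: a = 406, b = 793, c = 182, d = 2462.
This is a case-control study: participants were sampled on outcome status, so risks in the source population cannot be estimated directly — relative risk is not valid here. The odds ratio is the appropriate measure.
OR = (a·d)/(b·c) = (406 × 2462) / (793 × 182) = 999572 / 144326 = 6.92579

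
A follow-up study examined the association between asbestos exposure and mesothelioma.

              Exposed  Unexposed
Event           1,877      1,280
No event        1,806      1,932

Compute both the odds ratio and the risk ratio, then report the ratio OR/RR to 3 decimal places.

Reading the table with exposure as columns: a = 1877 (Exposed, case), b = 1806 (Exposed, non-case), c = 1280 (Unexposed, case), d = 1932.
OR = (1877·1932)/(1806·1280) = 3626364/2311680 = 1.56871
Risk in exposed = 1877/3683 = 0.50964; risk in unexposed = 1280/3212 = 0.39851; RR = 1.27888
OR/RR = 1.56871 / 1.27888 = 1.22664
The outcome is not rare, so the OR lies further from 1 than the RR.

1.227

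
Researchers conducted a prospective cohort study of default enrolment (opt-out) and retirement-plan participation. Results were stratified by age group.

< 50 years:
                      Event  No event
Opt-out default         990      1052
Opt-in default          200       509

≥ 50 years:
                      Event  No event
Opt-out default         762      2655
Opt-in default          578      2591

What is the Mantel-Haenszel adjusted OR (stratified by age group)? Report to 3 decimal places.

1.560

OR_MH = Σ(aᵢdᵢ/nᵢ) / Σ(bᵢcᵢ/nᵢ), where nᵢ is the stratum total.
Stratum 1 (< 50 years): n = 2751; a·d/n = 990·509/2751 = 183.1734; b·c/n = 1052·200/2751 = 76.4813
Stratum 2 (≥ 50 years): n = 6586; a·d/n = 762·2591/6586 = 299.7786; b·c/n = 2655·578/6586 = 233.0079
OR_MH = (183.1734 + 299.7786) / (76.4813 + 233.0079) = 482.9520 / 309.4892 = 1.56048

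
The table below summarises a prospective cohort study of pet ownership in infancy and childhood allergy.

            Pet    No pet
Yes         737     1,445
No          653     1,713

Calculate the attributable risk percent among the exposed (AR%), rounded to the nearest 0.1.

Reading the table with exposure as columns: a = 737 (Pet, case), b = 653 (Pet, non-case), c = 1445 (No pet, case), d = 1713.
Risk in exposed = 737/1390 = 0.53022; risk in unexposed = 1445/3158 = 0.45757.
RR = 0.53022/0.45757 = 1.15877
AR% = (RR − 1)/RR × 100 = (1.15877 − 1)/1.15877 × 100 = 13.7015%

13.7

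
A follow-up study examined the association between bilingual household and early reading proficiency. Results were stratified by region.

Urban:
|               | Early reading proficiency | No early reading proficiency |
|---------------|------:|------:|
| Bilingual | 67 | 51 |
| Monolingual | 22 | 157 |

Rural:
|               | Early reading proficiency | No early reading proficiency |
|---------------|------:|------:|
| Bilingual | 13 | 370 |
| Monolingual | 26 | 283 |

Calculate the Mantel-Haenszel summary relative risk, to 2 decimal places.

RR_MH = Σ(aᵢ·n₀ᵢ/nᵢ) / Σ(cᵢ·n₁ᵢ/nᵢ), with n₁ᵢ = aᵢ+bᵢ (exposed), n₀ᵢ = cᵢ+dᵢ (unexposed), nᵢ = n₁ᵢ+n₀ᵢ.
Stratum 1 (Urban): n₁ = 118, n₀ = 179, n = 297; a·n₀/n = 67·179/297 = 40.3805; c·n₁/n = 22·118/297 = 8.7407
Stratum 2 (Rural): n₁ = 383, n₀ = 309, n = 692; a·n₀/n = 13·309/692 = 5.8049; c·n₁/n = 26·383/692 = 14.3902
RR_MH = (40.3805 + 5.8049) / (8.7407 + 14.3902) = 46.1854 / 23.1309 = 1.99670

2.00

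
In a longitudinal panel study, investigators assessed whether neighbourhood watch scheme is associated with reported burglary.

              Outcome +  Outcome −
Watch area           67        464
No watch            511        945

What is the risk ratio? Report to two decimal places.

Cells: a = 67, b = 464, c = 511, d = 945.
Risk in exposed = 67/531 = 0.12618; risk in unexposed = 511/1456 = 0.35096.
RR = 0.12618 / 0.35096 = 0.35952
The risk is 64% lower among the exposed than among the unexposed.

0.36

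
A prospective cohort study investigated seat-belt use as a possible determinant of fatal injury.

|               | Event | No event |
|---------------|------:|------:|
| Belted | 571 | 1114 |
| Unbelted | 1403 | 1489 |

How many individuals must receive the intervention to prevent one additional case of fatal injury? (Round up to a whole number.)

Risk in treated group = 571/1685 = 0.33887; risk in control = 1403/2892 = 0.48513.
Absolute risk reduction = 0.48513 − 0.33887 = 0.14626
NNT = 1 / ARR = 1 / 0.14626 = 6.837 → round up → 7

7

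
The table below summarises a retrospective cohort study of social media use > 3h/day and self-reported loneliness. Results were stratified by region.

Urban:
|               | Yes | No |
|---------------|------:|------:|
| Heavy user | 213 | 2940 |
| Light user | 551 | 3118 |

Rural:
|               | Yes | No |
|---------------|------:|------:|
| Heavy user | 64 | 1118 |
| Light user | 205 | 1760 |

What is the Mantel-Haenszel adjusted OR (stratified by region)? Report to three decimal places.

0.429

OR_MH = Σ(aᵢdᵢ/nᵢ) / Σ(bᵢcᵢ/nᵢ), where nᵢ is the stratum total.
Stratum 1 (Urban): n = 6822; a·d/n = 213·3118/6822 = 97.3518; b·c/n = 2940·551/6822 = 237.4582
Stratum 2 (Rural): n = 3147; a·d/n = 64·1760/3147 = 35.7928; b·c/n = 1118·205/3147 = 72.8281
OR_MH = (97.3518 + 35.7928) / (237.4582 + 72.8281) = 133.1446 / 310.2863 = 0.42910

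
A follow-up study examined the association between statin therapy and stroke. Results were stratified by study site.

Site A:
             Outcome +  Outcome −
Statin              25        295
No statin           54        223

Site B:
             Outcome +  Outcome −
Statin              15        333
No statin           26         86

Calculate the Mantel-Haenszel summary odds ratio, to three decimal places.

0.267

OR_MH = Σ(aᵢdᵢ/nᵢ) / Σ(bᵢcᵢ/nᵢ), where nᵢ is the stratum total.
Stratum 1 (Site A): n = 597; a·d/n = 25·223/597 = 9.3384; b·c/n = 295·54/597 = 26.6834
Stratum 2 (Site B): n = 460; a·d/n = 15·86/460 = 2.8043; b·c/n = 333·26/460 = 18.8217
OR_MH = (9.3384 + 2.8043) / (26.6834 + 18.8217) = 12.1427 / 45.5052 = 0.26684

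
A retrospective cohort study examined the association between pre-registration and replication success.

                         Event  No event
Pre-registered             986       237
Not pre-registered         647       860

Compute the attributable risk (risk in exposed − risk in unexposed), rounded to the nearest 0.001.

0.377

Cells: a = 986, b = 237, c = 647, d = 860.
Risk in exposed = 986/1223 = 0.806214; risk in unexposed = 647/1507 = 0.429330.
Risk difference = 0.806214 − 0.429330 = 0.376884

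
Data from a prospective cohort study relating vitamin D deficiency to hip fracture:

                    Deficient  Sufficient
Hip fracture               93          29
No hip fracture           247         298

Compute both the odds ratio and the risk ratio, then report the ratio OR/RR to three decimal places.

Reading the table with exposure as columns: a = 93 (Deficient, case), b = 247 (Deficient, non-case), c = 29 (Sufficient, case), d = 298.
OR = (93·298)/(247·29) = 27714/7163 = 3.86905
Risk in exposed = 93/340 = 0.27353; risk in unexposed = 29/327 = 0.08869; RR = 3.08428
OR/RR = 3.86905 / 3.08428 = 1.25444
The outcome is not rare, so the OR lies further from 1 than the RR.

1.254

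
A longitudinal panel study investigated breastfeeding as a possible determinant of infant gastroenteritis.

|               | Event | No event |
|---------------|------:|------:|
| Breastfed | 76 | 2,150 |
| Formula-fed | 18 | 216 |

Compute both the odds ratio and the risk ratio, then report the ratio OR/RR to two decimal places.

Cells: a = 76, b = 2150, c = 18, d = 216.
OR = (76·216)/(2150·18) = 16416/38700 = 0.42419
Risk in exposed = 76/2226 = 0.03414; risk in unexposed = 18/234 = 0.07692; RR = 0.44385
OR/RR = 0.42419 / 0.44385 = 0.95571
The outcome is rare in both groups, so OR ≈ RR (ratio near 1).

0.96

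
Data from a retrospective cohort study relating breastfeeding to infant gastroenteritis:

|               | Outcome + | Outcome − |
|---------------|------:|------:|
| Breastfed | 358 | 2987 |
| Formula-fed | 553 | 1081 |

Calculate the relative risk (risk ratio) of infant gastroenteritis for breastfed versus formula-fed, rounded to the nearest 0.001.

Cells: a = 358, b = 2987, c = 553, d = 1081.
Risk in exposed = 358/3345 = 0.10703; risk in unexposed = 553/1634 = 0.33843.
RR = 0.10703 / 0.33843 = 0.31624
The risk is 68% lower among the exposed than among the unexposed.

0.316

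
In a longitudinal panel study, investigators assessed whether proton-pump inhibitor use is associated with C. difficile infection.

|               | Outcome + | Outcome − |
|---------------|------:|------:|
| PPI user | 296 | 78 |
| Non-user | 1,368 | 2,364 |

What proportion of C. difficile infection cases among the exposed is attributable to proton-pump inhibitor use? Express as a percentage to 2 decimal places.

53.68

Cells: a = 296, b = 78, c = 1368, d = 2364.
Risk in exposed = 296/374 = 0.79144; risk in unexposed = 1368/3732 = 0.36656.
RR = 0.79144/0.36656 = 2.15911
AR% = (RR − 1)/RR × 100 = (2.15911 − 1)/2.15911 × 100 = 53.6847%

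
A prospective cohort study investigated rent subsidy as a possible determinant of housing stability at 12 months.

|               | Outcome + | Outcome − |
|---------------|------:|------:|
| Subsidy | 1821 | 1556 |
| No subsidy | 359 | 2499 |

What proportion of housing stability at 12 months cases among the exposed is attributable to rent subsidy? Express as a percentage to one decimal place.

76.7

Cells: a = 1821, b = 1556, c = 359, d = 2499.
Risk in exposed = 1821/3377 = 0.53924; risk in unexposed = 359/2858 = 0.12561.
RR = 0.53924/0.12561 = 4.29286
AR% = (RR − 1)/RR × 100 = (4.29286 − 1)/4.29286 × 100 = 76.7055%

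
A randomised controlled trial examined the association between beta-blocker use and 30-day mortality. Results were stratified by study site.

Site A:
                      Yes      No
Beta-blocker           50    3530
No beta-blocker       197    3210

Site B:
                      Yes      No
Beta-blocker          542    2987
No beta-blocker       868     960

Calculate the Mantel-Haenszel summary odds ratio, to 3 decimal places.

OR_MH = Σ(aᵢdᵢ/nᵢ) / Σ(bᵢcᵢ/nᵢ), where nᵢ is the stratum total.
Stratum 1 (Site A): n = 6987; a·d/n = 50·3210/6987 = 22.9712; b·c/n = 3530·197/6987 = 99.5291
Stratum 2 (Site B): n = 5357; a·d/n = 542·960/5357 = 97.1290; b·c/n = 2987·868/5357 = 483.9866
OR_MH = (22.9712 + 97.1290) / (99.5291 + 483.9866) = 120.1002 / 583.5157 = 0.20582

0.206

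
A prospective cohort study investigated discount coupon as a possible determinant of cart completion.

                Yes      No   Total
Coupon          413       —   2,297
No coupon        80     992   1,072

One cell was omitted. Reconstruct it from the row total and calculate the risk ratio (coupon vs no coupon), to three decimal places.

The missing cell is in the exposed row: 2297 − 413 = 1884.
So a = 413, b = 1884, c = 80, d = 992.
RR = [a/(a+b)] / [c/(c+d)] = (413/2297) / (80/1072) = 0.17980/0.07463 = 2.40932

2.409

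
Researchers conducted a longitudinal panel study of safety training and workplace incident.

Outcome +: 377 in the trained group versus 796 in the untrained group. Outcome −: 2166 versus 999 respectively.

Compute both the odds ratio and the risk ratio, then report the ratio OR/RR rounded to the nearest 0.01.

0.65

From the description: a = 377, b = 2166, c = 796, d = 999.
OR = (377·999)/(2166·796) = 376623/1724136 = 0.21844
Risk in exposed = 377/2543 = 0.14825; risk in unexposed = 796/1795 = 0.44345; RR = 0.33431
OR/RR = 0.21844 / 0.33431 = 0.65341
The outcome is not rare, so the OR lies further from 1 than the RR.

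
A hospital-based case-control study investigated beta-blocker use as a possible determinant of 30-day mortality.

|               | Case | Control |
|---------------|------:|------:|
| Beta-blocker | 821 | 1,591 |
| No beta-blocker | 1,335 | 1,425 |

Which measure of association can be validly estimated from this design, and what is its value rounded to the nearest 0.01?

0.55

Cells: a = 821, b = 1591, c = 1335, d = 1425.
This is a hospital-based case-control study: participants were sampled on outcome status, so risks in the source population cannot be estimated directly — relative risk is not valid here. The odds ratio is the appropriate measure.
OR = (a·d)/(b·c) = (821 × 1425) / (1591 × 1335) = 1169925 / 2123985 = 0.55082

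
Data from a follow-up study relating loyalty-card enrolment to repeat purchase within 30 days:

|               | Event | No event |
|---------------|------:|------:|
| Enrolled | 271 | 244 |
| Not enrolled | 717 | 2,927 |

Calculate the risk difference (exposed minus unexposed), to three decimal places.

Cells: a = 271, b = 244, c = 717, d = 2927.
Risk in exposed = 271/515 = 0.526214; risk in unexposed = 717/3644 = 0.196762.
Risk difference = 0.526214 − 0.196762 = 0.329452

0.329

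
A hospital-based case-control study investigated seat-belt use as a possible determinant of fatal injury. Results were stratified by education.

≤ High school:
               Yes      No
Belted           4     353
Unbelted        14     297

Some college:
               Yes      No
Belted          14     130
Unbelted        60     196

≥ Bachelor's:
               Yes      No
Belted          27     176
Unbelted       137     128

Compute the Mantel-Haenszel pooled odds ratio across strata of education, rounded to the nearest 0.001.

OR_MH = Σ(aᵢdᵢ/nᵢ) / Σ(bᵢcᵢ/nᵢ), where nᵢ is the stratum total.
Stratum 1 (≤ High school): n = 668; a·d/n = 4·297/668 = 1.7784; b·c/n = 353·14/668 = 7.3982
Stratum 2 (Some college): n = 400; a·d/n = 14·196/400 = 6.8600; b·c/n = 130·60/400 = 19.5000
Stratum 3 (≥ Bachelor's): n = 468; a·d/n = 27·128/468 = 7.3846; b·c/n = 176·137/468 = 51.5214
OR_MH = (1.7784 + 6.8600 + 7.3846) / (7.3982 + 19.5000 + 51.5214) = 16.0231 / 78.4196 = 0.20432

0.204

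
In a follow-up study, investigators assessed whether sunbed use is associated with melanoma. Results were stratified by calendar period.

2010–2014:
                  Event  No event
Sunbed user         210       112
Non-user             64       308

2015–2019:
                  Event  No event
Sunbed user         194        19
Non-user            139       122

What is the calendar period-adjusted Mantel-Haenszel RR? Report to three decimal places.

RR_MH = Σ(aᵢ·n₀ᵢ/nᵢ) / Σ(cᵢ·n₁ᵢ/nᵢ), with n₁ᵢ = aᵢ+bᵢ (exposed), n₀ᵢ = cᵢ+dᵢ (unexposed), nᵢ = n₁ᵢ+n₀ᵢ.
Stratum 1 (2010–2014): n₁ = 322, n₀ = 372, n = 694; a·n₀/n = 210·372/694 = 112.5648; c·n₁/n = 64·322/694 = 29.6945
Stratum 2 (2015–2019): n₁ = 213, n₀ = 261, n = 474; a·n₀/n = 194·261/474 = 106.8228; c·n₁/n = 139·213/474 = 62.4620
RR_MH = (112.5648 + 106.8228) / (29.6945 + 62.4620) = 219.3876 / 92.1565 = 2.38060

2.381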